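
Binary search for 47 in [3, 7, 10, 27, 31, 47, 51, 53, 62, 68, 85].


Step 1: lo=0, hi=10, mid=5, val=47

Found at index 5


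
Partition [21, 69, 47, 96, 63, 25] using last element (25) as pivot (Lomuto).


Pivot: 25
  21 <= 25: advance i (no swap)
Place pivot at 1: [21, 25, 47, 96, 63, 69]

Partitioned: [21, 25, 47, 96, 63, 69]


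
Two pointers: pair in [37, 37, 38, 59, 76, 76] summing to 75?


lo=0(37)+hi=5(76)=113
lo=0(37)+hi=4(76)=113
lo=0(37)+hi=3(59)=96
lo=0(37)+hi=2(38)=75

Yes: 37+38=75


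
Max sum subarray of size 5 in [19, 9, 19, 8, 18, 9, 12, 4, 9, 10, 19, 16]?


[0:5]: 73
[1:6]: 63
[2:7]: 66
[3:8]: 51
[4:9]: 52
[5:10]: 44
[6:11]: 54
[7:12]: 58

Max: 73 at [0:5]


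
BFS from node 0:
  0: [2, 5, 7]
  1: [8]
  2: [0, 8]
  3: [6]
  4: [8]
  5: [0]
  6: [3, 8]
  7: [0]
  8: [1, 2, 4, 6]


Visit 0, enqueue [2, 5, 7]
Visit 2, enqueue [8]
Visit 5, enqueue []
Visit 7, enqueue []
Visit 8, enqueue [1, 4, 6]
Visit 1, enqueue []
Visit 4, enqueue []
Visit 6, enqueue [3]
Visit 3, enqueue []

BFS order: [0, 2, 5, 7, 8, 1, 4, 6, 3]


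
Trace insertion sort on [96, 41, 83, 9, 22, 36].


Initial: [96, 41, 83, 9, 22, 36]
Insert 41: [41, 96, 83, 9, 22, 36]
Insert 83: [41, 83, 96, 9, 22, 36]
Insert 9: [9, 41, 83, 96, 22, 36]
Insert 22: [9, 22, 41, 83, 96, 36]
Insert 36: [9, 22, 36, 41, 83, 96]

Sorted: [9, 22, 36, 41, 83, 96]


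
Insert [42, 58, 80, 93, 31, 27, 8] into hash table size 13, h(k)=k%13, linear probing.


Insert 42: h=3 -> slot 3
Insert 58: h=6 -> slot 6
Insert 80: h=2 -> slot 2
Insert 93: h=2, 2 probes -> slot 4
Insert 31: h=5 -> slot 5
Insert 27: h=1 -> slot 1
Insert 8: h=8 -> slot 8

Table: [None, 27, 80, 42, 93, 31, 58, None, 8, None, None, None, None]


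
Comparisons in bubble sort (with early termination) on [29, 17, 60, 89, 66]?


Algorithm: bubble sort (with early termination)
Input: [29, 17, 60, 89, 66]
Sorted: [17, 29, 60, 66, 89]

7


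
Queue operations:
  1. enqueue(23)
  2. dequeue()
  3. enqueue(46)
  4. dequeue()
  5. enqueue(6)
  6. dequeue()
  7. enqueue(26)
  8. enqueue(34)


enqueue(23) -> [23]
dequeue()->23, []
enqueue(46) -> [46]
dequeue()->46, []
enqueue(6) -> [6]
dequeue()->6, []
enqueue(26) -> [26]
enqueue(34) -> [26, 34]

Final queue: [26, 34]


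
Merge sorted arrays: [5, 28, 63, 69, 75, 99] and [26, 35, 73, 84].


Take 5 from A
Take 26 from B
Take 28 from A
Take 35 from B
Take 63 from A
Take 69 from A
Take 73 from B
Take 75 from A
Take 84 from B

Merged: [5, 26, 28, 35, 63, 69, 73, 75, 84, 99]


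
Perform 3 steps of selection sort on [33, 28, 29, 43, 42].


Initial: [33, 28, 29, 43, 42]
Step 1: min=28 at 1
  Swap: [28, 33, 29, 43, 42]
Step 2: min=29 at 2
  Swap: [28, 29, 33, 43, 42]
Step 3: min=33 at 2
  Swap: [28, 29, 33, 43, 42]

After 3 steps: [28, 29, 33, 43, 42]


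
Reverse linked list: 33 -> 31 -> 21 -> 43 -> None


Step 1: curr=33, set curr.next=prev(None) | reversed so far: 33
Step 2: curr=31, set curr.next=prev(33) | reversed so far: 31 -> 33
Step 3: curr=21, set curr.next=prev(31) | reversed so far: 21 -> 31 -> 33
Step 4: curr=43, set curr.next=prev(21) | reversed so far: 43 -> 21 -> 31 -> 33

43 -> 21 -> 31 -> 33 -> None


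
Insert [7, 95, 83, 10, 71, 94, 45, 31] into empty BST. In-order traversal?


Insert 7: root
Insert 95: R from 7
Insert 83: R from 7 -> L from 95
Insert 10: R from 7 -> L from 95 -> L from 83
Insert 71: R from 7 -> L from 95 -> L from 83 -> R from 10
Insert 94: R from 7 -> L from 95 -> R from 83
Insert 45: R from 7 -> L from 95 -> L from 83 -> R from 10 -> L from 71
Insert 31: R from 7 -> L from 95 -> L from 83 -> R from 10 -> L from 71 -> L from 45

In-order: [7, 10, 31, 45, 71, 83, 94, 95]


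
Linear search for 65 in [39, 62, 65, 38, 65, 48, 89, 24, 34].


i=0: 39!=65
i=1: 62!=65
i=2: 65==65 found!

Found at 2, 3 comps


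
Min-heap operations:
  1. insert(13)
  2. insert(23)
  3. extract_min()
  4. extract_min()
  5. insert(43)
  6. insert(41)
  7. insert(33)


insert(13) -> [13]
insert(23) -> [13, 23]
extract_min()->13, [23]
extract_min()->23, []
insert(43) -> [43]
insert(41) -> [41, 43]
insert(33) -> [33, 43, 41]

Final heap: [33, 43, 41]


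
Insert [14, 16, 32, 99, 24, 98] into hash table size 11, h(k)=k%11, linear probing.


Insert 14: h=3 -> slot 3
Insert 16: h=5 -> slot 5
Insert 32: h=10 -> slot 10
Insert 99: h=0 -> slot 0
Insert 24: h=2 -> slot 2
Insert 98: h=10, 2 probes -> slot 1

Table: [99, 98, 24, 14, None, 16, None, None, None, None, 32]


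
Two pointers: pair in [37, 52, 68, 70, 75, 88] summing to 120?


lo=0(37)+hi=5(88)=125
lo=0(37)+hi=4(75)=112
lo=1(52)+hi=4(75)=127
lo=1(52)+hi=3(70)=122
lo=1(52)+hi=2(68)=120

Yes: 52+68=120


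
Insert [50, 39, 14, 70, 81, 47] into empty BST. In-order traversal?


Insert 50: root
Insert 39: L from 50
Insert 14: L from 50 -> L from 39
Insert 70: R from 50
Insert 81: R from 50 -> R from 70
Insert 47: L from 50 -> R from 39

In-order: [14, 39, 47, 50, 70, 81]


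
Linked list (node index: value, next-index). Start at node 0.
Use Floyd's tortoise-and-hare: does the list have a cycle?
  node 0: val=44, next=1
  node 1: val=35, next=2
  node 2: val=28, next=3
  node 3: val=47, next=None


Floyd's tortoise (slow, +1) and hare (fast, +2):
  init: slow=0, fast=0
  step 1: slow=1, fast=2
  step 2: fast 2->3->None, no cycle

Cycle: no


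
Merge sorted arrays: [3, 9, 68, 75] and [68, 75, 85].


Take 3 from A
Take 9 from A
Take 68 from A
Take 68 from B
Take 75 from A

Merged: [3, 9, 68, 68, 75, 75, 85]


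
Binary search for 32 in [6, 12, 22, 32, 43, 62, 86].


Step 1: lo=0, hi=6, mid=3, val=32

Found at index 3


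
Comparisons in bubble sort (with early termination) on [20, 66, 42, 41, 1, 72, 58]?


Algorithm: bubble sort (with early termination)
Input: [20, 66, 42, 41, 1, 72, 58]
Sorted: [1, 20, 41, 42, 58, 66, 72]

20


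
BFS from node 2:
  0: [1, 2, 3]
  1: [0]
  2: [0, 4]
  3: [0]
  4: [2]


Visit 2, enqueue [0, 4]
Visit 0, enqueue [1, 3]
Visit 4, enqueue []
Visit 1, enqueue []
Visit 3, enqueue []

BFS order: [2, 0, 4, 1, 3]


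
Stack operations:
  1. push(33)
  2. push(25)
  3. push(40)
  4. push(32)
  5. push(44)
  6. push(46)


push(33) -> [33]
push(25) -> [33, 25]
push(40) -> [33, 25, 40]
push(32) -> [33, 25, 40, 32]
push(44) -> [33, 25, 40, 32, 44]
push(46) -> [33, 25, 40, 32, 44, 46]

Final stack: [33, 25, 40, 32, 44, 46]


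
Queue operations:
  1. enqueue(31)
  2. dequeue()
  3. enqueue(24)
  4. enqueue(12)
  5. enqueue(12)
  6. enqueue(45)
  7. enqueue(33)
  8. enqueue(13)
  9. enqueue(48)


enqueue(31) -> [31]
dequeue()->31, []
enqueue(24) -> [24]
enqueue(12) -> [24, 12]
enqueue(12) -> [24, 12, 12]
enqueue(45) -> [24, 12, 12, 45]
enqueue(33) -> [24, 12, 12, 45, 33]
enqueue(13) -> [24, 12, 12, 45, 33, 13]
enqueue(48) -> [24, 12, 12, 45, 33, 13, 48]

Final queue: [24, 12, 12, 45, 33, 13, 48]


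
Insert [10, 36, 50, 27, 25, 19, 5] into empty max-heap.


Insert 10: [10]
Insert 36: [36, 10]
Insert 50: [50, 10, 36]
Insert 27: [50, 27, 36, 10]
Insert 25: [50, 27, 36, 10, 25]
Insert 19: [50, 27, 36, 10, 25, 19]
Insert 5: [50, 27, 36, 10, 25, 19, 5]

Final heap: [50, 27, 36, 10, 25, 19, 5]


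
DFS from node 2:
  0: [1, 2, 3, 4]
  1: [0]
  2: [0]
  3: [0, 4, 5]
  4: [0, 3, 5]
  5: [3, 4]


Visit 2, push [0]
Visit 0, push [4, 3, 1]
Visit 1, push []
Visit 3, push [5, 4]
Visit 4, push [5]
Visit 5, push []

DFS order: [2, 0, 1, 3, 4, 5]


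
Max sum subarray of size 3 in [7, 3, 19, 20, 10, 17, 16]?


[0:3]: 29
[1:4]: 42
[2:5]: 49
[3:6]: 47
[4:7]: 43

Max: 49 at [2:5]


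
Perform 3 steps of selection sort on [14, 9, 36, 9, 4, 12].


Initial: [14, 9, 36, 9, 4, 12]
Step 1: min=4 at 4
  Swap: [4, 9, 36, 9, 14, 12]
Step 2: min=9 at 1
  Swap: [4, 9, 36, 9, 14, 12]
Step 3: min=9 at 3
  Swap: [4, 9, 9, 36, 14, 12]

After 3 steps: [4, 9, 9, 36, 14, 12]


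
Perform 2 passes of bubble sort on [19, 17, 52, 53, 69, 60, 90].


Initial: [19, 17, 52, 53, 69, 60, 90]
Pass 1: [17, 19, 52, 53, 60, 69, 90] (2 swaps)
Pass 2: [17, 19, 52, 53, 60, 69, 90] (0 swaps)

After 2 passes: [17, 19, 52, 53, 60, 69, 90]


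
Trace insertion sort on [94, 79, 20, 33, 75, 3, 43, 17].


Initial: [94, 79, 20, 33, 75, 3, 43, 17]
Insert 79: [79, 94, 20, 33, 75, 3, 43, 17]
Insert 20: [20, 79, 94, 33, 75, 3, 43, 17]
Insert 33: [20, 33, 79, 94, 75, 3, 43, 17]
Insert 75: [20, 33, 75, 79, 94, 3, 43, 17]
Insert 3: [3, 20, 33, 75, 79, 94, 43, 17]
Insert 43: [3, 20, 33, 43, 75, 79, 94, 17]
Insert 17: [3, 17, 20, 33, 43, 75, 79, 94]

Sorted: [3, 17, 20, 33, 43, 75, 79, 94]


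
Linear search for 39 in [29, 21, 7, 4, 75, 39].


i=0: 29!=39
i=1: 21!=39
i=2: 7!=39
i=3: 4!=39
i=4: 75!=39
i=5: 39==39 found!

Found at 5, 6 comps


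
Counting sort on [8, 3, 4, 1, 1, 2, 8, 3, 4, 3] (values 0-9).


Input: [8, 3, 4, 1, 1, 2, 8, 3, 4, 3]
Counts: [0, 2, 1, 3, 2, 0, 0, 0, 2, 0]

Sorted: [1, 1, 2, 3, 3, 3, 4, 4, 8, 8]


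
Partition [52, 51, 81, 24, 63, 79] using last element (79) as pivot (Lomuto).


Pivot: 79
  52 <= 79: advance i (no swap)
  51 <= 79: advance i (no swap)
  24 <= 79: swap -> [52, 51, 24, 81, 63, 79]
  63 <= 79: swap -> [52, 51, 24, 63, 81, 79]
Place pivot at 4: [52, 51, 24, 63, 79, 81]

Partitioned: [52, 51, 24, 63, 79, 81]


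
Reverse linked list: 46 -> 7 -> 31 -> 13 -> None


Step 1: curr=46, set curr.next=prev(None) | reversed so far: 46
Step 2: curr=7, set curr.next=prev(46) | reversed so far: 7 -> 46
Step 3: curr=31, set curr.next=prev(7) | reversed so far: 31 -> 7 -> 46
Step 4: curr=13, set curr.next=prev(31) | reversed so far: 13 -> 31 -> 7 -> 46

13 -> 31 -> 7 -> 46 -> None


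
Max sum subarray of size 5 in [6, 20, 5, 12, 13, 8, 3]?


[0:5]: 56
[1:6]: 58
[2:7]: 41

Max: 58 at [1:6]


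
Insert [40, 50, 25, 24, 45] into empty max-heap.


Insert 40: [40]
Insert 50: [50, 40]
Insert 25: [50, 40, 25]
Insert 24: [50, 40, 25, 24]
Insert 45: [50, 45, 25, 24, 40]

Final heap: [50, 45, 25, 24, 40]


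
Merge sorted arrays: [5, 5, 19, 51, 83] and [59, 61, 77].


Take 5 from A
Take 5 from A
Take 19 from A
Take 51 from A
Take 59 from B
Take 61 from B
Take 77 from B

Merged: [5, 5, 19, 51, 59, 61, 77, 83]


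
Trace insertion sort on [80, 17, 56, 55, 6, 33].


Initial: [80, 17, 56, 55, 6, 33]
Insert 17: [17, 80, 56, 55, 6, 33]
Insert 56: [17, 56, 80, 55, 6, 33]
Insert 55: [17, 55, 56, 80, 6, 33]
Insert 6: [6, 17, 55, 56, 80, 33]
Insert 33: [6, 17, 33, 55, 56, 80]

Sorted: [6, 17, 33, 55, 56, 80]


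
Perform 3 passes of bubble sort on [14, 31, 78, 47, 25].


Initial: [14, 31, 78, 47, 25]
Pass 1: [14, 31, 47, 25, 78] (2 swaps)
Pass 2: [14, 31, 25, 47, 78] (1 swaps)
Pass 3: [14, 25, 31, 47, 78] (1 swaps)

After 3 passes: [14, 25, 31, 47, 78]


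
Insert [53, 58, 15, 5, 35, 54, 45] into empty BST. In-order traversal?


Insert 53: root
Insert 58: R from 53
Insert 15: L from 53
Insert 5: L from 53 -> L from 15
Insert 35: L from 53 -> R from 15
Insert 54: R from 53 -> L from 58
Insert 45: L from 53 -> R from 15 -> R from 35

In-order: [5, 15, 35, 45, 53, 54, 58]


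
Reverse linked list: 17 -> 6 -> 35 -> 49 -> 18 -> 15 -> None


Step 1: curr=17, set curr.next=prev(None) | reversed so far: 17
Step 2: curr=6, set curr.next=prev(17) | reversed so far: 6 -> 17
Step 3: curr=35, set curr.next=prev(6) | reversed so far: 35 -> 6 -> 17
Step 4: curr=49, set curr.next=prev(35) | reversed so far: 49 -> 35 -> 6 -> 17
Step 5: curr=18, set curr.next=prev(49) | reversed so far: 18 -> 49 -> 35 -> 6 -> 17
Step 6: curr=15, set curr.next=prev(18) | reversed so far: 15 -> 18 -> 49 -> 35 -> 6 -> 17

15 -> 18 -> 49 -> 35 -> 6 -> 17 -> None


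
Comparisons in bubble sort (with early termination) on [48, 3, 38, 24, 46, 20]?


Algorithm: bubble sort (with early termination)
Input: [48, 3, 38, 24, 46, 20]
Sorted: [3, 20, 24, 38, 46, 48]

15


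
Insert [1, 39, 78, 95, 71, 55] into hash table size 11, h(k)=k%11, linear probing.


Insert 1: h=1 -> slot 1
Insert 39: h=6 -> slot 6
Insert 78: h=1, 1 probes -> slot 2
Insert 95: h=7 -> slot 7
Insert 71: h=5 -> slot 5
Insert 55: h=0 -> slot 0

Table: [55, 1, 78, None, None, 71, 39, 95, None, None, None]


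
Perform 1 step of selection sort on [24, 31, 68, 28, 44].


Initial: [24, 31, 68, 28, 44]
Step 1: min=24 at 0
  Swap: [24, 31, 68, 28, 44]

After 1 step: [24, 31, 68, 28, 44]


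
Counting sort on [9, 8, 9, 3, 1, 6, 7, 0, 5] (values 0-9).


Input: [9, 8, 9, 3, 1, 6, 7, 0, 5]
Counts: [1, 1, 0, 1, 0, 1, 1, 1, 1, 2]

Sorted: [0, 1, 3, 5, 6, 7, 8, 9, 9]


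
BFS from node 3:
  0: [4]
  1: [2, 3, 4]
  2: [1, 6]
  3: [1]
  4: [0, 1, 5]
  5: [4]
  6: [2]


Visit 3, enqueue [1]
Visit 1, enqueue [2, 4]
Visit 2, enqueue [6]
Visit 4, enqueue [0, 5]
Visit 6, enqueue []
Visit 0, enqueue []
Visit 5, enqueue []

BFS order: [3, 1, 2, 4, 6, 0, 5]


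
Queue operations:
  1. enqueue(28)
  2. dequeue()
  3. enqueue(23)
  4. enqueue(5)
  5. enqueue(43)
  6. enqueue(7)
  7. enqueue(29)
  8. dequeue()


enqueue(28) -> [28]
dequeue()->28, []
enqueue(23) -> [23]
enqueue(5) -> [23, 5]
enqueue(43) -> [23, 5, 43]
enqueue(7) -> [23, 5, 43, 7]
enqueue(29) -> [23, 5, 43, 7, 29]
dequeue()->23, [5, 43, 7, 29]

Final queue: [5, 43, 7, 29]


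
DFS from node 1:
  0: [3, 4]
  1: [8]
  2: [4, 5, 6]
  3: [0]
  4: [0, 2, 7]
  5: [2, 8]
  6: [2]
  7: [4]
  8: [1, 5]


Visit 1, push [8]
Visit 8, push [5]
Visit 5, push [2]
Visit 2, push [6, 4]
Visit 4, push [7, 0]
Visit 0, push [3]
Visit 3, push []
Visit 7, push []
Visit 6, push []

DFS order: [1, 8, 5, 2, 4, 0, 3, 7, 6]


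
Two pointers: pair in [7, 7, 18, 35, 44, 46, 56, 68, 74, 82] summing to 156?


lo=0(7)+hi=9(82)=89
lo=1(7)+hi=9(82)=89
lo=2(18)+hi=9(82)=100
lo=3(35)+hi=9(82)=117
lo=4(44)+hi=9(82)=126
lo=5(46)+hi=9(82)=128
lo=6(56)+hi=9(82)=138
lo=7(68)+hi=9(82)=150
lo=8(74)+hi=9(82)=156

Yes: 74+82=156


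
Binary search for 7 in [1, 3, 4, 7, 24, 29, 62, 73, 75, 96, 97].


Step 1: lo=0, hi=10, mid=5, val=29
Step 2: lo=0, hi=4, mid=2, val=4
Step 3: lo=3, hi=4, mid=3, val=7

Found at index 3


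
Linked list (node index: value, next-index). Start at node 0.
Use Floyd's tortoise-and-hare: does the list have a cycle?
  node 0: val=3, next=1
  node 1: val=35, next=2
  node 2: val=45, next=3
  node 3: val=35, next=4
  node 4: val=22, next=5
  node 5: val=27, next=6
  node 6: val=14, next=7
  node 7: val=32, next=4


Floyd's tortoise (slow, +1) and hare (fast, +2):
  init: slow=0, fast=0
  step 1: slow=1, fast=2
  step 2: slow=2, fast=4
  step 3: slow=3, fast=6
  step 4: slow=4, fast=4
  slow == fast at node 4: cycle detected

Cycle: yes


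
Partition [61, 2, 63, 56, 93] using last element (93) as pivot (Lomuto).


Pivot: 93
  61 <= 93: advance i (no swap)
  2 <= 93: advance i (no swap)
  63 <= 93: advance i (no swap)
  56 <= 93: advance i (no swap)
Place pivot at 4: [61, 2, 63, 56, 93]

Partitioned: [61, 2, 63, 56, 93]


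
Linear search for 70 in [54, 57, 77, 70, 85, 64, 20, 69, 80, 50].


i=0: 54!=70
i=1: 57!=70
i=2: 77!=70
i=3: 70==70 found!

Found at 3, 4 comps


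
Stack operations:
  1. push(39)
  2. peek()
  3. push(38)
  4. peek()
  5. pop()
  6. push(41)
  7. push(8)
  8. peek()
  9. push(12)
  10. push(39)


push(39) -> [39]
peek()->39
push(38) -> [39, 38]
peek()->38
pop()->38, [39]
push(41) -> [39, 41]
push(8) -> [39, 41, 8]
peek()->8
push(12) -> [39, 41, 8, 12]
push(39) -> [39, 41, 8, 12, 39]

Final stack: [39, 41, 8, 12, 39]


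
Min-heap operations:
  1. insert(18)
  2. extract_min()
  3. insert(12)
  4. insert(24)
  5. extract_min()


insert(18) -> [18]
extract_min()->18, []
insert(12) -> [12]
insert(24) -> [12, 24]
extract_min()->12, [24]

Final heap: [24]


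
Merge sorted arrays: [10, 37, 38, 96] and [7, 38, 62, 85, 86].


Take 7 from B
Take 10 from A
Take 37 from A
Take 38 from A
Take 38 from B
Take 62 from B
Take 85 from B
Take 86 from B

Merged: [7, 10, 37, 38, 38, 62, 85, 86, 96]


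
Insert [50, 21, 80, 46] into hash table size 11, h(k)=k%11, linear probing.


Insert 50: h=6 -> slot 6
Insert 21: h=10 -> slot 10
Insert 80: h=3 -> slot 3
Insert 46: h=2 -> slot 2

Table: [None, None, 46, 80, None, None, 50, None, None, None, 21]


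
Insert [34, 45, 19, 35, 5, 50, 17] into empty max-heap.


Insert 34: [34]
Insert 45: [45, 34]
Insert 19: [45, 34, 19]
Insert 35: [45, 35, 19, 34]
Insert 5: [45, 35, 19, 34, 5]
Insert 50: [50, 35, 45, 34, 5, 19]
Insert 17: [50, 35, 45, 34, 5, 19, 17]

Final heap: [50, 35, 45, 34, 5, 19, 17]


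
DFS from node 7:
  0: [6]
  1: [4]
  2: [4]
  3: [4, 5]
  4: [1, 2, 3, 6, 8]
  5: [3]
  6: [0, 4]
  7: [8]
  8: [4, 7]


Visit 7, push [8]
Visit 8, push [4]
Visit 4, push [6, 3, 2, 1]
Visit 1, push []
Visit 2, push []
Visit 3, push [5]
Visit 5, push []
Visit 6, push [0]
Visit 0, push []

DFS order: [7, 8, 4, 1, 2, 3, 5, 6, 0]


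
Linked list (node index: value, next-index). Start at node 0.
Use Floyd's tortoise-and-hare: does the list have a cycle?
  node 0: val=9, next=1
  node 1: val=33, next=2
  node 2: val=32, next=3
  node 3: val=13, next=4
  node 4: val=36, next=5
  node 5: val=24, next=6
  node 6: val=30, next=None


Floyd's tortoise (slow, +1) and hare (fast, +2):
  init: slow=0, fast=0
  step 1: slow=1, fast=2
  step 2: slow=2, fast=4
  step 3: slow=3, fast=6
  step 4: fast -> None, no cycle

Cycle: no


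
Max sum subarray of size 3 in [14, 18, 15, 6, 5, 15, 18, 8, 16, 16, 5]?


[0:3]: 47
[1:4]: 39
[2:5]: 26
[3:6]: 26
[4:7]: 38
[5:8]: 41
[6:9]: 42
[7:10]: 40
[8:11]: 37

Max: 47 at [0:3]


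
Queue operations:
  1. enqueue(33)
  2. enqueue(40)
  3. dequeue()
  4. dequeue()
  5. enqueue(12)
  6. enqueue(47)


enqueue(33) -> [33]
enqueue(40) -> [33, 40]
dequeue()->33, [40]
dequeue()->40, []
enqueue(12) -> [12]
enqueue(47) -> [12, 47]

Final queue: [12, 47]


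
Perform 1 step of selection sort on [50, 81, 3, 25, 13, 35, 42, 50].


Initial: [50, 81, 3, 25, 13, 35, 42, 50]
Step 1: min=3 at 2
  Swap: [3, 81, 50, 25, 13, 35, 42, 50]

After 1 step: [3, 81, 50, 25, 13, 35, 42, 50]


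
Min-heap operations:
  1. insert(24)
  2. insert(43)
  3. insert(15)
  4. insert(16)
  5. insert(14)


insert(24) -> [24]
insert(43) -> [24, 43]
insert(15) -> [15, 43, 24]
insert(16) -> [15, 16, 24, 43]
insert(14) -> [14, 15, 24, 43, 16]

Final heap: [14, 15, 24, 43, 16]


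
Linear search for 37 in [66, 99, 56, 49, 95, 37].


i=0: 66!=37
i=1: 99!=37
i=2: 56!=37
i=3: 49!=37
i=4: 95!=37
i=5: 37==37 found!

Found at 5, 6 comps


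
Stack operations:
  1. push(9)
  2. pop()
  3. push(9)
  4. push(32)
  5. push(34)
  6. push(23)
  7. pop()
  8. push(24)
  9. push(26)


push(9) -> [9]
pop()->9, []
push(9) -> [9]
push(32) -> [9, 32]
push(34) -> [9, 32, 34]
push(23) -> [9, 32, 34, 23]
pop()->23, [9, 32, 34]
push(24) -> [9, 32, 34, 24]
push(26) -> [9, 32, 34, 24, 26]

Final stack: [9, 32, 34, 24, 26]


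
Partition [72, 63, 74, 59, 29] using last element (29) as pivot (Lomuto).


Pivot: 29
Place pivot at 0: [29, 63, 74, 59, 72]

Partitioned: [29, 63, 74, 59, 72]


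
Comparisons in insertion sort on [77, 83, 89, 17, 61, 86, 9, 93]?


Algorithm: insertion sort
Input: [77, 83, 89, 17, 61, 86, 9, 93]
Sorted: [9, 17, 61, 77, 83, 86, 89, 93]

18


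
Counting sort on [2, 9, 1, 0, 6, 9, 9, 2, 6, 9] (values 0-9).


Input: [2, 9, 1, 0, 6, 9, 9, 2, 6, 9]
Counts: [1, 1, 2, 0, 0, 0, 2, 0, 0, 4]

Sorted: [0, 1, 2, 2, 6, 6, 9, 9, 9, 9]


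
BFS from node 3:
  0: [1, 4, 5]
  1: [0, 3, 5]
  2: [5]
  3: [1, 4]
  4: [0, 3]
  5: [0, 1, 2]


Visit 3, enqueue [1, 4]
Visit 1, enqueue [0, 5]
Visit 4, enqueue []
Visit 0, enqueue []
Visit 5, enqueue [2]
Visit 2, enqueue []

BFS order: [3, 1, 4, 0, 5, 2]


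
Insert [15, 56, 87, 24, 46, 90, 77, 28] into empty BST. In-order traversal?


Insert 15: root
Insert 56: R from 15
Insert 87: R from 15 -> R from 56
Insert 24: R from 15 -> L from 56
Insert 46: R from 15 -> L from 56 -> R from 24
Insert 90: R from 15 -> R from 56 -> R from 87
Insert 77: R from 15 -> R from 56 -> L from 87
Insert 28: R from 15 -> L from 56 -> R from 24 -> L from 46

In-order: [15, 24, 28, 46, 56, 77, 87, 90]


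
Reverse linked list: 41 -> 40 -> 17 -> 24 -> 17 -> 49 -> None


Step 1: curr=41, set curr.next=prev(None) | reversed so far: 41
Step 2: curr=40, set curr.next=prev(41) | reversed so far: 40 -> 41
Step 3: curr=17, set curr.next=prev(40) | reversed so far: 17 -> 40 -> 41
Step 4: curr=24, set curr.next=prev(17) | reversed so far: 24 -> 17 -> 40 -> 41
Step 5: curr=17, set curr.next=prev(24) | reversed so far: 17 -> 24 -> 17 -> 40 -> 41
Step 6: curr=49, set curr.next=prev(17) | reversed so far: 49 -> 17 -> 24 -> 17 -> 40 -> 41

49 -> 17 -> 24 -> 17 -> 40 -> 41 -> None


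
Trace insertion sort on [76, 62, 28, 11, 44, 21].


Initial: [76, 62, 28, 11, 44, 21]
Insert 62: [62, 76, 28, 11, 44, 21]
Insert 28: [28, 62, 76, 11, 44, 21]
Insert 11: [11, 28, 62, 76, 44, 21]
Insert 44: [11, 28, 44, 62, 76, 21]
Insert 21: [11, 21, 28, 44, 62, 76]

Sorted: [11, 21, 28, 44, 62, 76]


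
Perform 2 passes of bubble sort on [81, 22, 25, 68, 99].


Initial: [81, 22, 25, 68, 99]
Pass 1: [22, 25, 68, 81, 99] (3 swaps)
Pass 2: [22, 25, 68, 81, 99] (0 swaps)

After 2 passes: [22, 25, 68, 81, 99]


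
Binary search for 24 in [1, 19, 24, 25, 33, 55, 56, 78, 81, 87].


Step 1: lo=0, hi=9, mid=4, val=33
Step 2: lo=0, hi=3, mid=1, val=19
Step 3: lo=2, hi=3, mid=2, val=24

Found at index 2


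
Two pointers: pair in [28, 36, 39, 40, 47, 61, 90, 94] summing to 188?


lo=0(28)+hi=7(94)=122
lo=1(36)+hi=7(94)=130
lo=2(39)+hi=7(94)=133
lo=3(40)+hi=7(94)=134
lo=4(47)+hi=7(94)=141
lo=5(61)+hi=7(94)=155
lo=6(90)+hi=7(94)=184

No pair found


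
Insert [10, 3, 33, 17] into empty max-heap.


Insert 10: [10]
Insert 3: [10, 3]
Insert 33: [33, 3, 10]
Insert 17: [33, 17, 10, 3]

Final heap: [33, 17, 10, 3]


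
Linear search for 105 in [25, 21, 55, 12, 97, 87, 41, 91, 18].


i=0: 25!=105
i=1: 21!=105
i=2: 55!=105
i=3: 12!=105
i=4: 97!=105
i=5: 87!=105
i=6: 41!=105
i=7: 91!=105
i=8: 18!=105

Not found, 9 comps


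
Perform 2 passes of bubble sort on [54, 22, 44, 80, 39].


Initial: [54, 22, 44, 80, 39]
Pass 1: [22, 44, 54, 39, 80] (3 swaps)
Pass 2: [22, 44, 39, 54, 80] (1 swaps)

After 2 passes: [22, 44, 39, 54, 80]


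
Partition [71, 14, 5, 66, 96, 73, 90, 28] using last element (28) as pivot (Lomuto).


Pivot: 28
  14 <= 28: swap -> [14, 71, 5, 66, 96, 73, 90, 28]
  5 <= 28: swap -> [14, 5, 71, 66, 96, 73, 90, 28]
Place pivot at 2: [14, 5, 28, 66, 96, 73, 90, 71]

Partitioned: [14, 5, 28, 66, 96, 73, 90, 71]


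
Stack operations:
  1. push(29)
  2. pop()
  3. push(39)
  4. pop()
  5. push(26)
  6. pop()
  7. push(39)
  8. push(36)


push(29) -> [29]
pop()->29, []
push(39) -> [39]
pop()->39, []
push(26) -> [26]
pop()->26, []
push(39) -> [39]
push(36) -> [39, 36]

Final stack: [39, 36]


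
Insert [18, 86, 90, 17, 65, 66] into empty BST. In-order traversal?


Insert 18: root
Insert 86: R from 18
Insert 90: R from 18 -> R from 86
Insert 17: L from 18
Insert 65: R from 18 -> L from 86
Insert 66: R from 18 -> L from 86 -> R from 65

In-order: [17, 18, 65, 66, 86, 90]


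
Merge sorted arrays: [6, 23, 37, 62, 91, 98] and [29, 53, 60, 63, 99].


Take 6 from A
Take 23 from A
Take 29 from B
Take 37 from A
Take 53 from B
Take 60 from B
Take 62 from A
Take 63 from B
Take 91 from A
Take 98 from A

Merged: [6, 23, 29, 37, 53, 60, 62, 63, 91, 98, 99]


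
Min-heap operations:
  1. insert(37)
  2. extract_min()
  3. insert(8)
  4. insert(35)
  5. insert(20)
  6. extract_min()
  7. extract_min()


insert(37) -> [37]
extract_min()->37, []
insert(8) -> [8]
insert(35) -> [8, 35]
insert(20) -> [8, 35, 20]
extract_min()->8, [20, 35]
extract_min()->20, [35]

Final heap: [35]


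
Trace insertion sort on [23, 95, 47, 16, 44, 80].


Initial: [23, 95, 47, 16, 44, 80]
Insert 95: [23, 95, 47, 16, 44, 80]
Insert 47: [23, 47, 95, 16, 44, 80]
Insert 16: [16, 23, 47, 95, 44, 80]
Insert 44: [16, 23, 44, 47, 95, 80]
Insert 80: [16, 23, 44, 47, 80, 95]

Sorted: [16, 23, 44, 47, 80, 95]


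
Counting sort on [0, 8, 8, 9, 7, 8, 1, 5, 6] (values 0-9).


Input: [0, 8, 8, 9, 7, 8, 1, 5, 6]
Counts: [1, 1, 0, 0, 0, 1, 1, 1, 3, 1]

Sorted: [0, 1, 5, 6, 7, 8, 8, 8, 9]


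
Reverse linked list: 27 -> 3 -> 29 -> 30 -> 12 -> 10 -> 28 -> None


Step 1: curr=27, set curr.next=prev(None) | reversed so far: 27
Step 2: curr=3, set curr.next=prev(27) | reversed so far: 3 -> 27
Step 3: curr=29, set curr.next=prev(3) | reversed so far: 29 -> 3 -> 27
Step 4: curr=30, set curr.next=prev(29) | reversed so far: 30 -> 29 -> 3 -> 27
Step 5: curr=12, set curr.next=prev(30) | reversed so far: 12 -> 30 -> 29 -> 3 -> 27
Step 6: curr=10, set curr.next=prev(12) | reversed so far: 10 -> 12 -> 30 -> 29 -> 3 -> 27
Step 7: curr=28, set curr.next=prev(10) | reversed so far: 28 -> 10 -> 12 -> 30 -> 29 -> 3 -> 27

28 -> 10 -> 12 -> 30 -> 29 -> 3 -> 27 -> None


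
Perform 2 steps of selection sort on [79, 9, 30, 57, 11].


Initial: [79, 9, 30, 57, 11]
Step 1: min=9 at 1
  Swap: [9, 79, 30, 57, 11]
Step 2: min=11 at 4
  Swap: [9, 11, 30, 57, 79]

After 2 steps: [9, 11, 30, 57, 79]


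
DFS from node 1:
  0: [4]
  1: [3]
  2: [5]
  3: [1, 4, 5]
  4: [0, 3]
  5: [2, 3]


Visit 1, push [3]
Visit 3, push [5, 4]
Visit 4, push [0]
Visit 0, push []
Visit 5, push [2]
Visit 2, push []

DFS order: [1, 3, 4, 0, 5, 2]


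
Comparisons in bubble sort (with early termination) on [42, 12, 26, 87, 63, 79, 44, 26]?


Algorithm: bubble sort (with early termination)
Input: [42, 12, 26, 87, 63, 79, 44, 26]
Sorted: [12, 26, 26, 42, 44, 63, 79, 87]

27


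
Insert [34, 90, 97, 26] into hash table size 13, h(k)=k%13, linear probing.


Insert 34: h=8 -> slot 8
Insert 90: h=12 -> slot 12
Insert 97: h=6 -> slot 6
Insert 26: h=0 -> slot 0

Table: [26, None, None, None, None, None, 97, None, 34, None, None, None, 90]


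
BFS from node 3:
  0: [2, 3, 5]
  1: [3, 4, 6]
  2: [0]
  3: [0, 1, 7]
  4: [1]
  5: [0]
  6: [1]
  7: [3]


Visit 3, enqueue [0, 1, 7]
Visit 0, enqueue [2, 5]
Visit 1, enqueue [4, 6]
Visit 7, enqueue []
Visit 2, enqueue []
Visit 5, enqueue []
Visit 4, enqueue []
Visit 6, enqueue []

BFS order: [3, 0, 1, 7, 2, 5, 4, 6]


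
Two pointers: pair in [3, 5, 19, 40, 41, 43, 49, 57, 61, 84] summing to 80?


lo=0(3)+hi=9(84)=87
lo=0(3)+hi=8(61)=64
lo=1(5)+hi=8(61)=66
lo=2(19)+hi=8(61)=80

Yes: 19+61=80


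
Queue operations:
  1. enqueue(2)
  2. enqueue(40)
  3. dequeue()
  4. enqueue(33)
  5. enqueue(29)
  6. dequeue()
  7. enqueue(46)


enqueue(2) -> [2]
enqueue(40) -> [2, 40]
dequeue()->2, [40]
enqueue(33) -> [40, 33]
enqueue(29) -> [40, 33, 29]
dequeue()->40, [33, 29]
enqueue(46) -> [33, 29, 46]

Final queue: [33, 29, 46]


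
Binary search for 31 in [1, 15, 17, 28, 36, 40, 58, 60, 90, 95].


Step 1: lo=0, hi=9, mid=4, val=36
Step 2: lo=0, hi=3, mid=1, val=15
Step 3: lo=2, hi=3, mid=2, val=17
Step 4: lo=3, hi=3, mid=3, val=28

Not found


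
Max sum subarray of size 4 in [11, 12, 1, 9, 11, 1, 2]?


[0:4]: 33
[1:5]: 33
[2:6]: 22
[3:7]: 23

Max: 33 at [0:4]


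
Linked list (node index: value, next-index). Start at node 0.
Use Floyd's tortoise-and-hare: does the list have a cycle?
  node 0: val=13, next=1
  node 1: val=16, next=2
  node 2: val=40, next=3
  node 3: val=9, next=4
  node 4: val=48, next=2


Floyd's tortoise (slow, +1) and hare (fast, +2):
  init: slow=0, fast=0
  step 1: slow=1, fast=2
  step 2: slow=2, fast=4
  step 3: slow=3, fast=3
  slow == fast at node 3: cycle detected

Cycle: yes


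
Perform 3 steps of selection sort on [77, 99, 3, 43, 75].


Initial: [77, 99, 3, 43, 75]
Step 1: min=3 at 2
  Swap: [3, 99, 77, 43, 75]
Step 2: min=43 at 3
  Swap: [3, 43, 77, 99, 75]
Step 3: min=75 at 4
  Swap: [3, 43, 75, 99, 77]

After 3 steps: [3, 43, 75, 99, 77]


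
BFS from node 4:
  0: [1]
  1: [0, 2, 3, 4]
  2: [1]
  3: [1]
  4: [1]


Visit 4, enqueue [1]
Visit 1, enqueue [0, 2, 3]
Visit 0, enqueue []
Visit 2, enqueue []
Visit 3, enqueue []

BFS order: [4, 1, 0, 2, 3]


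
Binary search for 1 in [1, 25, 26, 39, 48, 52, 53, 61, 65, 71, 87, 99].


Step 1: lo=0, hi=11, mid=5, val=52
Step 2: lo=0, hi=4, mid=2, val=26
Step 3: lo=0, hi=1, mid=0, val=1

Found at index 0


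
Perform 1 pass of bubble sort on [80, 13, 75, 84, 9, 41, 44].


Initial: [80, 13, 75, 84, 9, 41, 44]
Pass 1: [13, 75, 80, 9, 41, 44, 84] (5 swaps)

After 1 pass: [13, 75, 80, 9, 41, 44, 84]


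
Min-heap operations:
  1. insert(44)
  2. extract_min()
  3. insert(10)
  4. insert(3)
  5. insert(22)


insert(44) -> [44]
extract_min()->44, []
insert(10) -> [10]
insert(3) -> [3, 10]
insert(22) -> [3, 10, 22]

Final heap: [3, 10, 22]


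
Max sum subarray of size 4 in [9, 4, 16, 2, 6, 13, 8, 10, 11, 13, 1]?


[0:4]: 31
[1:5]: 28
[2:6]: 37
[3:7]: 29
[4:8]: 37
[5:9]: 42
[6:10]: 42
[7:11]: 35

Max: 42 at [5:9]


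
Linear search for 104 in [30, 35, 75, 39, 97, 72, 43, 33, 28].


i=0: 30!=104
i=1: 35!=104
i=2: 75!=104
i=3: 39!=104
i=4: 97!=104
i=5: 72!=104
i=6: 43!=104
i=7: 33!=104
i=8: 28!=104

Not found, 9 comps


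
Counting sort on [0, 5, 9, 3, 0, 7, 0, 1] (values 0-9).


Input: [0, 5, 9, 3, 0, 7, 0, 1]
Counts: [3, 1, 0, 1, 0, 1, 0, 1, 0, 1]

Sorted: [0, 0, 0, 1, 3, 5, 7, 9]


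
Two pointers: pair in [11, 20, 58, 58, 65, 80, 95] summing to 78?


lo=0(11)+hi=6(95)=106
lo=0(11)+hi=5(80)=91
lo=0(11)+hi=4(65)=76
lo=1(20)+hi=4(65)=85
lo=1(20)+hi=3(58)=78

Yes: 20+58=78


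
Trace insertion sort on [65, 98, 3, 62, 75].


Initial: [65, 98, 3, 62, 75]
Insert 98: [65, 98, 3, 62, 75]
Insert 3: [3, 65, 98, 62, 75]
Insert 62: [3, 62, 65, 98, 75]
Insert 75: [3, 62, 65, 75, 98]

Sorted: [3, 62, 65, 75, 98]


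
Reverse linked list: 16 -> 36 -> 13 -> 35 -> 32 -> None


Step 1: curr=16, set curr.next=prev(None) | reversed so far: 16
Step 2: curr=36, set curr.next=prev(16) | reversed so far: 36 -> 16
Step 3: curr=13, set curr.next=prev(36) | reversed so far: 13 -> 36 -> 16
Step 4: curr=35, set curr.next=prev(13) | reversed so far: 35 -> 13 -> 36 -> 16
Step 5: curr=32, set curr.next=prev(35) | reversed so far: 32 -> 35 -> 13 -> 36 -> 16

32 -> 35 -> 13 -> 36 -> 16 -> None


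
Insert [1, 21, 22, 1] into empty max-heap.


Insert 1: [1]
Insert 21: [21, 1]
Insert 22: [22, 1, 21]
Insert 1: [22, 1, 21, 1]

Final heap: [22, 1, 21, 1]


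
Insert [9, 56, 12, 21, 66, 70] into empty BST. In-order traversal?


Insert 9: root
Insert 56: R from 9
Insert 12: R from 9 -> L from 56
Insert 21: R from 9 -> L from 56 -> R from 12
Insert 66: R from 9 -> R from 56
Insert 70: R from 9 -> R from 56 -> R from 66

In-order: [9, 12, 21, 56, 66, 70]


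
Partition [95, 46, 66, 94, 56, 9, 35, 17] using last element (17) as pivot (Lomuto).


Pivot: 17
  9 <= 17: swap -> [9, 46, 66, 94, 56, 95, 35, 17]
Place pivot at 1: [9, 17, 66, 94, 56, 95, 35, 46]

Partitioned: [9, 17, 66, 94, 56, 95, 35, 46]


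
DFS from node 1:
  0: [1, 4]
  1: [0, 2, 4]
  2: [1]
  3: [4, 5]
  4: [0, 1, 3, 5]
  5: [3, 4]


Visit 1, push [4, 2, 0]
Visit 0, push [4]
Visit 4, push [5, 3]
Visit 3, push [5]
Visit 5, push []
Visit 2, push []

DFS order: [1, 0, 4, 3, 5, 2]


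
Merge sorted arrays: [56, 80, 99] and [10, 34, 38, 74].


Take 10 from B
Take 34 from B
Take 38 from B
Take 56 from A
Take 74 from B

Merged: [10, 34, 38, 56, 74, 80, 99]


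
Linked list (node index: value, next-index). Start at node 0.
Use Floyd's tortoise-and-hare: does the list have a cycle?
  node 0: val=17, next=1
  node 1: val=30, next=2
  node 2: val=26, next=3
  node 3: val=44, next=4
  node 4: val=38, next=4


Floyd's tortoise (slow, +1) and hare (fast, +2):
  init: slow=0, fast=0
  step 1: slow=1, fast=2
  step 2: slow=2, fast=4
  step 3: slow=3, fast=4
  step 4: slow=4, fast=4
  slow == fast at node 4: cycle detected

Cycle: yes


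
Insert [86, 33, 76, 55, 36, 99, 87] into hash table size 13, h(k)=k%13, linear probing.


Insert 86: h=8 -> slot 8
Insert 33: h=7 -> slot 7
Insert 76: h=11 -> slot 11
Insert 55: h=3 -> slot 3
Insert 36: h=10 -> slot 10
Insert 99: h=8, 1 probes -> slot 9
Insert 87: h=9, 3 probes -> slot 12

Table: [None, None, None, 55, None, None, None, 33, 86, 99, 36, 76, 87]


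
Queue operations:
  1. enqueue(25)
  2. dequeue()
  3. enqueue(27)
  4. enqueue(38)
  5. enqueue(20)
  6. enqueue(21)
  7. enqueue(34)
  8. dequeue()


enqueue(25) -> [25]
dequeue()->25, []
enqueue(27) -> [27]
enqueue(38) -> [27, 38]
enqueue(20) -> [27, 38, 20]
enqueue(21) -> [27, 38, 20, 21]
enqueue(34) -> [27, 38, 20, 21, 34]
dequeue()->27, [38, 20, 21, 34]

Final queue: [38, 20, 21, 34]


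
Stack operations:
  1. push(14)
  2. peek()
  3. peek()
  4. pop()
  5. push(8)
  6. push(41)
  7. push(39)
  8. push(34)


push(14) -> [14]
peek()->14
peek()->14
pop()->14, []
push(8) -> [8]
push(41) -> [8, 41]
push(39) -> [8, 41, 39]
push(34) -> [8, 41, 39, 34]

Final stack: [8, 41, 39, 34]


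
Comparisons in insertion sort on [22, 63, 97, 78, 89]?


Algorithm: insertion sort
Input: [22, 63, 97, 78, 89]
Sorted: [22, 63, 78, 89, 97]

6


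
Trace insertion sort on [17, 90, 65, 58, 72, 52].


Initial: [17, 90, 65, 58, 72, 52]
Insert 90: [17, 90, 65, 58, 72, 52]
Insert 65: [17, 65, 90, 58, 72, 52]
Insert 58: [17, 58, 65, 90, 72, 52]
Insert 72: [17, 58, 65, 72, 90, 52]
Insert 52: [17, 52, 58, 65, 72, 90]

Sorted: [17, 52, 58, 65, 72, 90]


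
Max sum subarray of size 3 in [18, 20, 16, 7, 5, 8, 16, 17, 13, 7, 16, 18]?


[0:3]: 54
[1:4]: 43
[2:5]: 28
[3:6]: 20
[4:7]: 29
[5:8]: 41
[6:9]: 46
[7:10]: 37
[8:11]: 36
[9:12]: 41

Max: 54 at [0:3]


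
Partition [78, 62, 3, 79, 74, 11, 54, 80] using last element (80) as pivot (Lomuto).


Pivot: 80
  78 <= 80: advance i (no swap)
  62 <= 80: advance i (no swap)
  3 <= 80: advance i (no swap)
  79 <= 80: advance i (no swap)
  74 <= 80: advance i (no swap)
  11 <= 80: advance i (no swap)
  54 <= 80: advance i (no swap)
Place pivot at 7: [78, 62, 3, 79, 74, 11, 54, 80]

Partitioned: [78, 62, 3, 79, 74, 11, 54, 80]


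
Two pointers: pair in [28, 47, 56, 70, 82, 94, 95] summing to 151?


lo=0(28)+hi=6(95)=123
lo=1(47)+hi=6(95)=142
lo=2(56)+hi=6(95)=151

Yes: 56+95=151


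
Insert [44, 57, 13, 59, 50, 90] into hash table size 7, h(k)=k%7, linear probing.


Insert 44: h=2 -> slot 2
Insert 57: h=1 -> slot 1
Insert 13: h=6 -> slot 6
Insert 59: h=3 -> slot 3
Insert 50: h=1, 3 probes -> slot 4
Insert 90: h=6, 1 probes -> slot 0

Table: [90, 57, 44, 59, 50, None, 13]


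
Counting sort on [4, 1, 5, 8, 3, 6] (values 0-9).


Input: [4, 1, 5, 8, 3, 6]
Counts: [0, 1, 0, 1, 1, 1, 1, 0, 1, 0]

Sorted: [1, 3, 4, 5, 6, 8]


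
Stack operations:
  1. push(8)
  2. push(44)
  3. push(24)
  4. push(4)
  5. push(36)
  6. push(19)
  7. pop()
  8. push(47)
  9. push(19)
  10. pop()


push(8) -> [8]
push(44) -> [8, 44]
push(24) -> [8, 44, 24]
push(4) -> [8, 44, 24, 4]
push(36) -> [8, 44, 24, 4, 36]
push(19) -> [8, 44, 24, 4, 36, 19]
pop()->19, [8, 44, 24, 4, 36]
push(47) -> [8, 44, 24, 4, 36, 47]
push(19) -> [8, 44, 24, 4, 36, 47, 19]
pop()->19, [8, 44, 24, 4, 36, 47]

Final stack: [8, 44, 24, 4, 36, 47]


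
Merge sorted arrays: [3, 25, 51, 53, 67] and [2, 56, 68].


Take 2 from B
Take 3 from A
Take 25 from A
Take 51 from A
Take 53 from A
Take 56 from B
Take 67 from A

Merged: [2, 3, 25, 51, 53, 56, 67, 68]


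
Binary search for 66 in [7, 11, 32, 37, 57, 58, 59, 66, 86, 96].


Step 1: lo=0, hi=9, mid=4, val=57
Step 2: lo=5, hi=9, mid=7, val=66

Found at index 7


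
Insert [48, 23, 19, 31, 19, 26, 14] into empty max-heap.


Insert 48: [48]
Insert 23: [48, 23]
Insert 19: [48, 23, 19]
Insert 31: [48, 31, 19, 23]
Insert 19: [48, 31, 19, 23, 19]
Insert 26: [48, 31, 26, 23, 19, 19]
Insert 14: [48, 31, 26, 23, 19, 19, 14]

Final heap: [48, 31, 26, 23, 19, 19, 14]


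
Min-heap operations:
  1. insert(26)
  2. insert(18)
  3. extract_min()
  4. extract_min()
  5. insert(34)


insert(26) -> [26]
insert(18) -> [18, 26]
extract_min()->18, [26]
extract_min()->26, []
insert(34) -> [34]

Final heap: [34]


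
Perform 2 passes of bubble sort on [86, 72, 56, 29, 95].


Initial: [86, 72, 56, 29, 95]
Pass 1: [72, 56, 29, 86, 95] (3 swaps)
Pass 2: [56, 29, 72, 86, 95] (2 swaps)

After 2 passes: [56, 29, 72, 86, 95]


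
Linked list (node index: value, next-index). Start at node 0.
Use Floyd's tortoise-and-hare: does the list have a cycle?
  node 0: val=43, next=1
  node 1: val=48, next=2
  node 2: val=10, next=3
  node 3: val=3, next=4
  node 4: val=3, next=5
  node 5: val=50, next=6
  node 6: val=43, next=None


Floyd's tortoise (slow, +1) and hare (fast, +2):
  init: slow=0, fast=0
  step 1: slow=1, fast=2
  step 2: slow=2, fast=4
  step 3: slow=3, fast=6
  step 4: fast -> None, no cycle

Cycle: no


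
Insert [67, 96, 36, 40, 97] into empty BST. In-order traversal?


Insert 67: root
Insert 96: R from 67
Insert 36: L from 67
Insert 40: L from 67 -> R from 36
Insert 97: R from 67 -> R from 96

In-order: [36, 40, 67, 96, 97]


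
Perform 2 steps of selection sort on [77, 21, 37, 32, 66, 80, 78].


Initial: [77, 21, 37, 32, 66, 80, 78]
Step 1: min=21 at 1
  Swap: [21, 77, 37, 32, 66, 80, 78]
Step 2: min=32 at 3
  Swap: [21, 32, 37, 77, 66, 80, 78]

After 2 steps: [21, 32, 37, 77, 66, 80, 78]


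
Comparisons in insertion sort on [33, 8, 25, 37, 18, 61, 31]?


Algorithm: insertion sort
Input: [33, 8, 25, 37, 18, 61, 31]
Sorted: [8, 18, 25, 31, 33, 37, 61]

13


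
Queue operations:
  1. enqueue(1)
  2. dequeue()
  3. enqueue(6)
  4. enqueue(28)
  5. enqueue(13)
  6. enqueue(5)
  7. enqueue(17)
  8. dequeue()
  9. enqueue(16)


enqueue(1) -> [1]
dequeue()->1, []
enqueue(6) -> [6]
enqueue(28) -> [6, 28]
enqueue(13) -> [6, 28, 13]
enqueue(5) -> [6, 28, 13, 5]
enqueue(17) -> [6, 28, 13, 5, 17]
dequeue()->6, [28, 13, 5, 17]
enqueue(16) -> [28, 13, 5, 17, 16]

Final queue: [28, 13, 5, 17, 16]


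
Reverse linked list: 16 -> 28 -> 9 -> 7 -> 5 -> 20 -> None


Step 1: curr=16, set curr.next=prev(None) | reversed so far: 16
Step 2: curr=28, set curr.next=prev(16) | reversed so far: 28 -> 16
Step 3: curr=9, set curr.next=prev(28) | reversed so far: 9 -> 28 -> 16
Step 4: curr=7, set curr.next=prev(9) | reversed so far: 7 -> 9 -> 28 -> 16
Step 5: curr=5, set curr.next=prev(7) | reversed so far: 5 -> 7 -> 9 -> 28 -> 16
Step 6: curr=20, set curr.next=prev(5) | reversed so far: 20 -> 5 -> 7 -> 9 -> 28 -> 16

20 -> 5 -> 7 -> 9 -> 28 -> 16 -> None


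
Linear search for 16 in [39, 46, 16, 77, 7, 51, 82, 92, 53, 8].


i=0: 39!=16
i=1: 46!=16
i=2: 16==16 found!

Found at 2, 3 comps


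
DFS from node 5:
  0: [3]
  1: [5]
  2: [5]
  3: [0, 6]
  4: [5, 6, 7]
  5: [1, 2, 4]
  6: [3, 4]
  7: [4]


Visit 5, push [4, 2, 1]
Visit 1, push []
Visit 2, push []
Visit 4, push [7, 6]
Visit 6, push [3]
Visit 3, push [0]
Visit 0, push []
Visit 7, push []

DFS order: [5, 1, 2, 4, 6, 3, 0, 7]


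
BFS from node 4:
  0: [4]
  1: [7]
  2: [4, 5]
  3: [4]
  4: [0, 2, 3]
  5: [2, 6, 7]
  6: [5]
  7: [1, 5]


Visit 4, enqueue [0, 2, 3]
Visit 0, enqueue []
Visit 2, enqueue [5]
Visit 3, enqueue []
Visit 5, enqueue [6, 7]
Visit 6, enqueue []
Visit 7, enqueue [1]
Visit 1, enqueue []

BFS order: [4, 0, 2, 3, 5, 6, 7, 1]


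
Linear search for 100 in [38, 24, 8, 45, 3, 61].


i=0: 38!=100
i=1: 24!=100
i=2: 8!=100
i=3: 45!=100
i=4: 3!=100
i=5: 61!=100

Not found, 6 comps


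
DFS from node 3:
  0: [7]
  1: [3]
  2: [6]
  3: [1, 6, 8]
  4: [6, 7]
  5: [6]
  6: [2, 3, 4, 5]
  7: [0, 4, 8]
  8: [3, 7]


Visit 3, push [8, 6, 1]
Visit 1, push []
Visit 6, push [5, 4, 2]
Visit 2, push []
Visit 4, push [7]
Visit 7, push [8, 0]
Visit 0, push []
Visit 8, push []
Visit 5, push []

DFS order: [3, 1, 6, 2, 4, 7, 0, 8, 5]


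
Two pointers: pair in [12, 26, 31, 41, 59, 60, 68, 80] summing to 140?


lo=0(12)+hi=7(80)=92
lo=1(26)+hi=7(80)=106
lo=2(31)+hi=7(80)=111
lo=3(41)+hi=7(80)=121
lo=4(59)+hi=7(80)=139
lo=5(60)+hi=7(80)=140

Yes: 60+80=140
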